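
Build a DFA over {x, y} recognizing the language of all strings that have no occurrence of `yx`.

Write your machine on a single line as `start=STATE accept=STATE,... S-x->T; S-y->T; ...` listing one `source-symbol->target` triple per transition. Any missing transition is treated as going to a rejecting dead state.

start=S0; accept=S0,S1; S0-x->S0; S0-y->S1; S1-x->S2; S1-y->S1; S2-x->S2; S2-y->S2

Track partial matches of the forbidden pattern `yx`. State S2 is a dead state reached once `yx` has occurred; every other state accepts. S0 means no part of `yx` is currently matched.
        x   y  
>* S0   S0  S1 
 * S1   S2  S1 
   S2   S2  S2 
(> = start, * = accepting)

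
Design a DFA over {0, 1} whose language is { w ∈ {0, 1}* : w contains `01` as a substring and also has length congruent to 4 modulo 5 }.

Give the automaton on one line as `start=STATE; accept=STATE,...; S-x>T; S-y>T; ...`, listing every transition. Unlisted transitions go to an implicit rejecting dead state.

start=S0; accept=S10; S0-0>S1; S0-1>S2; S1-0>S3; S1-1>S4; S2-0>S3; S2-1>S5; S3-0>S6; S3-1>S7; S4-0>S7; S4-1>S7; S5-0>S6; S5-1>S8; S6-0>S9; S6-1>S10; S7-0>S10; S7-1>S10; S8-0>S9; S8-1>S11; S9-0>S12; S9-1>S13; S10-0>S13; S10-1>S13; S11-0>S12; S11-1>S0; S12-0>S1; S12-1>S14; S13-0>S14; S13-1>S14; S14-0>S4; S14-1>S4

Run two small machines in parallel and take their product. The first has 3 states tracking whether and how much of `01` has been seen; the second has 5 states tracking the input length modulo 5. A product state is a pair (one from each), accepting exactly when both do.
15 states suffice.
          0    1  
>  S0     S1   S2 
   S1     S3   S4 
   S2     S3   S5 
   S3     S6   S7 
   S4     S7   S7 
   S5     S6   S8 
   S6     S9  S10 
   S7    S10  S10 
   S8     S9  S11 
   S9    S12  S13 
 * S10   S13  S13 
   S11   S12   S0 
   S12    S1  S14 
   S13   S14  S14 
   S14    S4   S4 
(> = start, * = accepting)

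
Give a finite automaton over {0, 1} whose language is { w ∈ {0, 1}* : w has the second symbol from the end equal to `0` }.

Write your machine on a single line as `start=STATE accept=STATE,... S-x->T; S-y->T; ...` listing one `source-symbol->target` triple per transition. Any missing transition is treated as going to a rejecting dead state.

Because acceptance depends on a position counted from the end, the machine has to buffer the most recent 2 symbols. Make each state the string of the last up-to-2 symbols read; on input `x` shift the window left and append `x`. Accept when the buffered window has length 2 and begins with `0`.
        0   1  
>  q0   q1  q2 
   q1   q3  q4 
   q2   q5  q6 
 * q3   q3  q4 
 * q4   q5  q6 
   q5   q3  q4 
   q6   q5  q6 
(> = start, * = accepting)

start=q0; accept=q3,q4; q0-0->q1; q0-1->q2; q1-0->q3; q1-1->q4; q2-0->q5; q2-1->q6; q3-0->q3; q3-1->q4; q4-0->q5; q4-1->q6; q5-0->q3; q5-1->q4; q6-0->q5; q6-1->q6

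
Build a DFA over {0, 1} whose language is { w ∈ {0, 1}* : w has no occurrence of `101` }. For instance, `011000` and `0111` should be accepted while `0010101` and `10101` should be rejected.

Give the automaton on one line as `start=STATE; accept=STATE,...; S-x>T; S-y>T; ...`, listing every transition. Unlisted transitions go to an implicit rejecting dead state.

start=s0; accept=s0,s1,s2; s0-0>s0; s0-1>s1; s1-0>s2; s1-1>s1; s2-0>s0; s2-1>s3; s3-0>s3; s3-1>s3

This is the complement of 'contains `101`'. Use the same substring-matching states — s0 through s3 holding how much of `101` has just been matched — but flip the accepting set: everything except the trap s3 accepts.
A 4-state machine:
        0   1  
>* s0   s0  s1 
 * s1   s2  s1 
 * s2   s0  s3 
   s3   s3  s3 
(> = start, * = accepting)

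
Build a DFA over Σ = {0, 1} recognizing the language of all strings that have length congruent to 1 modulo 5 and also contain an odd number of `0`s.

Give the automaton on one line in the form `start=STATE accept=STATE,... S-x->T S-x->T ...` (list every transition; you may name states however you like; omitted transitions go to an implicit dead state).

Run two small machines in parallel and take their product. The first has 5 states tracking the input length modulo 5; the second has 2 states tracking the count of `0`s modulo 2. A product state is a pair (one from each), accepting exactly when both do.
        0   1  
>  S0   S1  S2 
 * S1   S3  S4 
   S2   S4  S3 
   S3   S5  S6 
   S4   S6  S5 
   S5   S7  S8 
   S6   S8  S7 
   S7   S9  S0 
   S8   S0  S9 
   S9   S2  S1 
(> = start, * = accepting)

start=S0 accept=S1 S0-0->S1 S0-1->S2 S1-0->S3 S1-1->S4 S2-0->S4 S2-1->S3 S3-0->S5 S3-1->S6 S4-0->S6 S4-1->S5 S5-0->S7 S5-1->S8 S6-0->S8 S6-1->S7 S7-0->S9 S7-1->S0 S8-0->S0 S8-1->S9 S9-0->S2 S9-1->S1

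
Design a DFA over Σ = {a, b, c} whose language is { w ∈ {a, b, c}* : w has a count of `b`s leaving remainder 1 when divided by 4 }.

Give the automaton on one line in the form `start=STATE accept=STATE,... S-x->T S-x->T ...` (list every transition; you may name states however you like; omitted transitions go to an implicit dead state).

start=s0 accept=s1 s0-a->s0 s0-b->s1 s0-c->s0 s1-a->s1 s1-b->s2 s1-c->s1 s2-a->s2 s2-b->s3 s2-c->s2 s3-a->s3 s3-b->s0 s3-c->s3

The only thing that matters is how many `b`s have appeared, reduced mod 4. Use one state per residue: s0 for 0, …, s3 for 3. Reading `b` moves to the next residue; anything else stays put. s1 is accepting.
4 states suffice.
        a   b   c  
>  s0   s0  s1  s0 
 * s1   s1  s2  s1 
   s2   s2  s3  s2 
   s3   s3  s0  s3 
(> = start, * = accepting)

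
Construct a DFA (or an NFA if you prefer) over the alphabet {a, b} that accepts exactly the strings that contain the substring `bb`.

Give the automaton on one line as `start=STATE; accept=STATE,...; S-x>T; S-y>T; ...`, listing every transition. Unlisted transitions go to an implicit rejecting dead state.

start=s0; accept=s2; s0-a>s0; s0-b>s1; s1-a>s0; s1-b>s2; s2-a>s2; s2-b>s2

States s0..s1 record the length of the longest prefix of `bb` that matches the current input suffix. Reaching s2 means `bb` has been seen, and we stay there forever. Accept from s2.
A 3-state machine:
        a   b  
>  s0   s0  s1 
   s1   s0  s2 
 * s2   s2  s2 
(> = start, * = accepting)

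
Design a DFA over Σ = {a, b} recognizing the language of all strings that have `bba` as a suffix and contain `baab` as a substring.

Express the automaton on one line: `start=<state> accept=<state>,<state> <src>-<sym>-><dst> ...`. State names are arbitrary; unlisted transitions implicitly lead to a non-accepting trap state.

Build one automaton per condition and run them in lockstep. One (4 states) tracks how much of the suffix `bba` has currently been matched; the other (5 states) tracks whether and how much of `baab` has been seen. Each combined state is a pair, one component from each; accept when both components accept. Equivalent product states are then merged.
8 states suffice.
        a   b  
>  q0   q0  q1 
   q1   q2  q1 
   q2   q3  q1 
   q3   q0  q4 
   q4   q5  q6 
   q5   q5  q4 
   q6   q7  q6 
 * q7   q5  q4 
(> = start, * = accepting)

start=q0 accept=q7 q0-a->q0 q0-b->q1 q1-a->q2 q1-b->q1 q2-a->q3 q2-b->q1 q3-a->q0 q3-b->q4 q4-a->q5 q4-b->q6 q5-a->q5 q5-b->q4 q6-a->q7 q6-b->q6 q7-a->q5 q7-b->q4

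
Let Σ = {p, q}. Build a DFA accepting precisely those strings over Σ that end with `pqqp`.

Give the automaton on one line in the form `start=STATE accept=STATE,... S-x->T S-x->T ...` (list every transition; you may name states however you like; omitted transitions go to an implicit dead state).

start=A accept=E A-p->B A-q->A B-p->B B-q->C C-p->B C-q->D D-p->E D-q->A E-p->B E-q->C

Remember how much of `pqqp` the current input suffix matches. State A means no match yet; B means the last symbol is `p`; C means the last 2 symbols are `pq`; D means the last 3 symbols are `pqq`; E means the last 4 symbols are `pqqp`. Only E accepts. On a mismatch, fall back to the longest proper suffix that is still a prefix of `pqqp`.
5 states suffice.
       p  q 
>  A   B  A 
   B   B  C 
   C   B  D 
   D   E  A 
 * E   B  C 
(> = start, * = accepting)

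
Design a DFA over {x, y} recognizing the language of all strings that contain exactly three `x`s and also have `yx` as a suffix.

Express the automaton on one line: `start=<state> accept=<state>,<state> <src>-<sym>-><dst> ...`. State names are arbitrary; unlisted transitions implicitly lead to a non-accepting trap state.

Handle the two conditions separately and then intersect. The first has 5 states tracking the count of `x`s, saturating at 4; the second has 3 states tracking how much of the suffix `yx` has currently been matched. A product state is a pair (one from each), accepting exactly when both do.
With 14 states:
       x  y 
>  A   B  C 
   B   D  E 
   C   F  C 
   D   G  H 
   E   I  E 
   F   D  E 
   G   J  K 
   H   L  H 
   I   G  H 
   J   J  M 
   K   N  K 
 * L   J  K 
   M   N  M 
   N   J  M 
(> = start, * = accepting)

start=A accept=L A-x->B A-y->C B-x->D B-y->E C-x->F C-y->C D-x->G D-y->H E-x->I E-y->E F-x->D F-y->E G-x->J G-y->K H-x->L H-y->H I-x->G I-y->H J-x->J J-y->M K-x->N K-y->K L-x->J L-y->K M-x->N M-y->M N-x->J N-y->M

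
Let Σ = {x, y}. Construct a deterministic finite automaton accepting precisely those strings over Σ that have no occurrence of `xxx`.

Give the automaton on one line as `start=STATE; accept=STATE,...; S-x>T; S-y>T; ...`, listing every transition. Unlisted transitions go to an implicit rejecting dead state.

Track partial matches of the forbidden pattern `xxx`. State q3 is a dead state reached once `xxx` has occurred; every other state accepts. q0 means no part of `xxx` is currently matched.
With 4 states:
        x   y  
>* q0   q1  q0 
 * q1   q2  q0 
 * q2   q3  q0 
   q3   q3  q3 
(> = start, * = accepting)

start=q0; accept=q0,q1,q2; q0-x>q1; q0-y>q0; q1-x>q2; q1-y>q0; q2-x>q3; q2-y>q0; q3-x>q3; q3-y>q3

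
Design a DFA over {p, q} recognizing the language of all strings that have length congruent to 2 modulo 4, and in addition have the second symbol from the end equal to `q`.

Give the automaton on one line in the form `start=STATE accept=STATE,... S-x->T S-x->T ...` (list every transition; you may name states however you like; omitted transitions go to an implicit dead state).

start=A accept=E A-p->B A-q->C B-p->D B-q->D C-p->E C-q->E D-p->F D-q->F E-p->F E-q->F F-p->A F-q->A

Build one automaton per condition and run them in lockstep. One (4 states) tracks the input length modulo 4; the other (7 states) tracks the last 2 symbols read. Each combined state is a pair, one component from each; accept when both components accept. Equivalent product states are then merged.
       p  q 
>  A   B  C 
   B   D  D 
   C   E  E 
   D   F  F 
 * E   F  F 
   F   A  A 
(> = start, * = accepting)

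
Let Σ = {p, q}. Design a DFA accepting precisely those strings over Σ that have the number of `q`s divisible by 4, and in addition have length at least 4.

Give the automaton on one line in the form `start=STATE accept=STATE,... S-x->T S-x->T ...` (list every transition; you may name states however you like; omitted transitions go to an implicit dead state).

Handle the two conditions separately and then intersect. One (4 states) tracks the count of `q`s modulo 4; the other (6 states) tracks the input length, saturating at 5. Each combined state is a pair, one component from each; accept when both components accept. Equivalent product states are then merged.
An 8-state machine:
       p  q 
>  A   B  C 
   B   D  C 
   C   C  E 
   D   F  C 
   E   E  G 
   F   H  C 
   G   G  H 
 * H   H  C 
(> = start, * = accepting)

start=A accept=H A-p->B A-q->C B-p->D B-q->C C-p->C C-q->E D-p->F D-q->C E-p->E E-q->G F-p->H F-q->C G-p->G G-q->H H-p->H H-q->C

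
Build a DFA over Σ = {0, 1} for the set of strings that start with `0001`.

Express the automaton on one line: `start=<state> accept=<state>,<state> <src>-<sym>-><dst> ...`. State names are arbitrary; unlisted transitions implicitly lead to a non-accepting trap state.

start=q0 accept=q4 q0-0->q1 q0-1->q5 q1-0->q2 q1-1->q5 q2-0->q3 q2-1->q5 q3-0->q5 q3-1->q4 q4-0->q4 q4-1->q4 q5-0->q5 q5-1->q5

Check the first 4 symbols one by one: q0 through q3 record how many have matched `0001` so far; any wrong symbol goes to the dead state q5. After all 4 match we enter the accepting sink q4.
With 6 states:
        0   1  
>  q0   q1  q5 
   q1   q2  q5 
   q2   q3  q5 
   q3   q5  q4 
 * q4   q4  q4 
   q5   q5  q5 
(> = start, * = accepting)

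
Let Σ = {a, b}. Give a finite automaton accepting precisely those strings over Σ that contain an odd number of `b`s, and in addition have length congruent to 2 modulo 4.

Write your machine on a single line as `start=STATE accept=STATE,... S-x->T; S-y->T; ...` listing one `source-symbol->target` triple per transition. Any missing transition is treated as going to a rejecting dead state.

start=q0; accept=q4; q0-a->q1; q0-b->q2; q1-a->q3; q1-b->q4; q2-a->q4; q2-b->q3; q3-a->q5; q3-b->q6; q4-a->q6; q4-b->q5; q5-a->q0; q5-b->q7; q6-a->q7; q6-b->q0; q7-a->q2; q7-b->q1

Build one automaton per condition and run them in lockstep. The first has 2 states tracking the count of `b`s modulo 2; the second has 4 states tracking the input length modulo 4. A product state is a pair (one from each), accepting exactly when both do.
An 8-state machine:
        a   b  
>  q0   q1  q2 
   q1   q3  q4 
   q2   q4  q3 
   q3   q5  q6 
 * q4   q6  q5 
   q5   q0  q7 
   q6   q7  q0 
   q7   q2  q1 
(> = start, * = accepting)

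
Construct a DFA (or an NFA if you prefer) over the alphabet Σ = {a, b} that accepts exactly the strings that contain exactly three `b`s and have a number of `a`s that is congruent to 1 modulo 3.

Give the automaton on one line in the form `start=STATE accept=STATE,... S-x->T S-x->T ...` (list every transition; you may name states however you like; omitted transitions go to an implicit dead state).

start=q0 accept=q10 q0-a->q1 q0-b->q2 q1-a->q3 q1-b->q4 q2-a->q4 q2-b->q5 q3-a->q0 q3-b->q6 q4-a->q6 q4-b->q7 q5-a->q7 q5-b->q8 q6-a->q2 q6-b->q9 q7-a->q9 q7-b->q10 q8-a->q10 q8-b->q11 q9-a->q5 q9-b->q12 q10-a->q12 q10-b->q11 q11-a->q11 q11-b->q11 q12-a->q8 q12-b->q11

Handle the two conditions separately and then intersect. One (5 states) tracks the count of `b`s, saturating at 4; the other (3 states) tracks the count of `a`s modulo 3. Each combined state is a pair, one component from each; accept when both components accept. Equivalent product states are then merged.
13 states suffice.
          a    b  
>  q0     q1   q2 
   q1     q3   q4 
   q2     q4   q5 
   q3     q0   q6 
   q4     q6   q7 
   q5     q7   q8 
   q6     q2   q9 
   q7     q9  q10 
   q8    q10  q11 
   q9     q5  q12 
 * q10   q12  q11 
   q11   q11  q11 
   q12    q8  q11 
(> = start, * = accepting)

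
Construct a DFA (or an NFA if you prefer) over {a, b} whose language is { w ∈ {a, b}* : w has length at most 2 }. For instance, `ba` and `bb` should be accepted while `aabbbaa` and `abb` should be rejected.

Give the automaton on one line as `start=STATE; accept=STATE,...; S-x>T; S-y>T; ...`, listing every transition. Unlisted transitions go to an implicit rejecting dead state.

Count input length up to 3: every symbol moves from S0 toward S3, which means 'more than 2' and absorbs. Accept from {S0, S1, S2}.
4 states suffice.
        a   b  
>* S0   S1  S1 
 * S1   S2  S2 
 * S2   S3  S3 
   S3   S3  S3 
(> = start, * = accepting)

start=S0; accept=S0,S1,S2; S0-a>S1; S0-b>S1; S1-a>S2; S1-b>S2; S2-a>S3; S2-b>S3; S3-a>S3; S3-b>S3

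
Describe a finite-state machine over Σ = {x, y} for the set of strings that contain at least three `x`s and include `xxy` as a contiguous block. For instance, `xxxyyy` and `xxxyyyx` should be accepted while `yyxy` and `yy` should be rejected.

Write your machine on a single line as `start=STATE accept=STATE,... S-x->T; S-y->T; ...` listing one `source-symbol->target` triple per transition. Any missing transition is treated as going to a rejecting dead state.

Run two small machines in parallel and take their product. The first has 5 states tracking the count of `x`s, saturating at 4; the second has 4 states tracking whether and how much of `xxy` has been seen. A product state is a pair (one from each), accepting exactly when both do.
With 15 states:
          x    y  
>  q0     q1   q0 
   q1     q2   q3 
   q2     q4   q5 
   q3     q6   q3 
   q4     q7   q8 
   q5     q8   q5 
   q6     q4   q9 
   q7     q7  q10 
 * q8    q10   q8 
   q9    q11   q9 
 * q10   q10  q10 
   q11    q7  q12 
   q12   q13  q12 
   q13    q7  q14 
   q14   q13  q14 
(> = start, * = accepting)

start=q0; accept=q8,q10; q0-x->q1; q0-y->q0; q1-x->q2; q1-y->q3; q2-x->q4; q2-y->q5; q3-x->q6; q3-y->q3; q4-x->q7; q4-y->q8; q5-x->q8; q5-y->q5; q6-x->q4; q6-y->q9; q7-x->q7; q7-y->q10; q8-x->q10; q8-y->q8; q9-x->q11; q9-y->q9; q10-x->q10; q10-y->q10; q11-x->q7; q11-y->q12; q12-x->q13; q12-y->q12; q13-x->q7; q13-y->q14; q14-x->q13; q14-y->q14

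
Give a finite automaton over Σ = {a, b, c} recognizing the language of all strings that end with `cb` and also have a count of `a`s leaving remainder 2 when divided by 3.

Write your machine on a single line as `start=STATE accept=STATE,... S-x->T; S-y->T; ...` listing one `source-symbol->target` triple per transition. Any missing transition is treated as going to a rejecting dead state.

start=S0; accept=S4; S0-a->S1; S0-b->S0; S0-c->S0; S1-a->S2; S1-b->S1; S1-c->S1; S2-a->S0; S2-b->S2; S2-c->S3; S3-a->S0; S3-b->S4; S3-c->S3; S4-a->S0; S4-b->S2; S4-c->S3

Run two small machines in parallel and take their product. One (3 states) tracks how much of the suffix `cb` has currently been matched; the other (3 states) tracks the count of `a`s modulo 3. Each combined state is a pair, one component from each; accept when both components accept. Minimizing collapses redundant product states.
5 states suffice.
        a   b   c  
>  S0   S1  S0  S0 
   S1   S2  S1  S1 
   S2   S0  S2  S3 
   S3   S0  S4  S3 
 * S4   S0  S2  S3 
(> = start, * = accepting)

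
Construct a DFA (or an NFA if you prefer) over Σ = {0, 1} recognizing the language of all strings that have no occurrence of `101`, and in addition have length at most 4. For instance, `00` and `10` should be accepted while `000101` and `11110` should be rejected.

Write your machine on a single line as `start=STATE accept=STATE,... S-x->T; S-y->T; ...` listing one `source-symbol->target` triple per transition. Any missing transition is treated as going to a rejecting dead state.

start=A; accept=A,B,C,D,E,F,G,H,I,K,L,M; A-0->B; A-1->C; B-0->D; B-1->E; C-0->F; C-1->E; D-0->G; D-1->H; E-0->I; E-1->H; F-0->G; F-1->J; G-0->K; G-1->L; H-0->M; H-1->L; I-0->K; I-1->N; J-0->N; J-1->N; K-0->O; K-1->P; L-0->Q; L-1->P; M-0->O; M-1->R; N-0->R; N-1->R; O-0->O; O-1->P; P-0->Q; P-1->P; Q-0->O; Q-1->R; R-0->R; R-1->R

Run two small machines in parallel and take their product. The first has 4 states tracking partial matches of the forbidden pattern `101`; the second has 6 states tracking the input length, saturating at 5. A product state is a pair (one from each), accepting exactly when both do.
       0  1 
>* A   B  C 
 * B   D  E 
 * C   F  E 
 * D   G  H 
 * E   I  H 
 * F   G  J 
 * G   K  L 
 * H   M  L 
 * I   K  N 
   J   N  N 
 * K   O  P 
 * L   Q  P 
 * M   O  R 
   N   R  R 
   O   O  P 
   P   Q  P 
   Q   O  R 
   R   R  R 
(> = start, * = accepting)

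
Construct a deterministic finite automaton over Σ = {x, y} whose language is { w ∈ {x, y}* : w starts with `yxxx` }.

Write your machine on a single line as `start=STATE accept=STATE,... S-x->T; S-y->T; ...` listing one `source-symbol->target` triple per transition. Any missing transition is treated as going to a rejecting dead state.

start=q0; accept=q4; q0-x->q5; q0-y->q1; q1-x->q2; q1-y->q5; q2-x->q3; q2-y->q5; q3-x->q4; q3-y->q5; q4-x->q4; q4-y->q4; q5-x->q5; q5-y->q5

Walk along `yxxx` while the input agrees: from q0 take `y` to q1, and so on. Any deviation drops to the rejecting sink q5. Once q4 is reached the prefix is confirmed and every continuation is accepted.
        x   y  
>  q0   q5  q1 
   q1   q2  q5 
   q2   q3  q5 
   q3   q4  q5 
 * q4   q4  q4 
   q5   q5  q5 
(> = start, * = accepting)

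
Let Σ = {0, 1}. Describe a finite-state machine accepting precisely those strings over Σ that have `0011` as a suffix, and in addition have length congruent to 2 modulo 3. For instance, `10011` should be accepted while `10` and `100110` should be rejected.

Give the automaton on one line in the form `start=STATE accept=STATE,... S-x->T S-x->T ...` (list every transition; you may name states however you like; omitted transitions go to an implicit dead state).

Build one automaton per condition and run them in lockstep. One (5 states) tracks how much of the suffix `0011` has currently been matched; the other (3 states) tracks the input length modulo 3. Each combined state is a pair, one component from each; accept when both components accept. After merging equivalent states the machine shrinks.
7 states suffice.
        0   1  
>  S0   S1  S1 
   S1   S2  S3 
   S2   S4  S0 
   S3   S0  S0 
   S4   S1  S5 
   S5   S2  S6 
 * S6   S0  S0 
(> = start, * = accepting)

start=S0 accept=S6 S0-0->S1 S0-1->S1 S1-0->S2 S1-1->S3 S2-0->S4 S2-1->S0 S3-0->S0 S3-1->S0 S4-0->S1 S4-1->S5 S5-0->S2 S5-1->S6 S6-0->S0 S6-1->S0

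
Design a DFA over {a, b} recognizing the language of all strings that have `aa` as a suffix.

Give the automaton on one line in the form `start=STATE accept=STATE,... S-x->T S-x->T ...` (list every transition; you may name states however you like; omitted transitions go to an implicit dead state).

start=s0 accept=s2 s0-a->s1 s0-b->s0 s1-a->s2 s1-b->s0 s2-a->s2 s2-b->s0

Remember how much of `aa` the current input suffix matches. State s0 means no match yet; s1 means the last symbol is `a`; s2 means the last 2 symbols are `aa`. Only s2 accepts. On a mismatch, fall back to the longest proper suffix that is still a prefix of `aa`.
        a   b  
>  s0   s1  s0 
   s1   s2  s0 
 * s2   s2  s0 
(> = start, * = accepting)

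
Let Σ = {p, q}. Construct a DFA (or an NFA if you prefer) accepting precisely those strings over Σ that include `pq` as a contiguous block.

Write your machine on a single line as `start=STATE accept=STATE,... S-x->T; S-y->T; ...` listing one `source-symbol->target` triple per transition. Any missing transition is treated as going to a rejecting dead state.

Track how much of `pq` has been matched so far: state S0 is no progress, S2 is the absorbing accept state reached once `pq` has occurred. Intermediate states record partial matches; on a mismatch, fall back to the longest reusable overlap.
3 states suffice.
        p   q  
>  S0   S1  S0 
   S1   S1  S2 
 * S2   S2  S2 
(> = start, * = accepting)

start=S0; accept=S2; S0-p->S1; S0-q->S0; S1-p->S1; S1-q->S2; S2-p->S2; S2-q->S2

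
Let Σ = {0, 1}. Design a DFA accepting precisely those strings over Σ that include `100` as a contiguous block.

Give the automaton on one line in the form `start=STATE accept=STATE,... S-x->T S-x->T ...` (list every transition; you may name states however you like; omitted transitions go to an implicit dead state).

start=A accept=D A-0->A A-1->B B-0->C B-1->B C-0->D C-1->B D-0->D D-1->D

Track how much of `100` has been matched so far: state A is no progress, D is the absorbing accept state reached once `100` has occurred. Intermediate states record partial matches; on a mismatch, fall back to the longest reusable overlap.
With 4 states:
       0  1 
>  A   A  B 
   B   C  B 
   C   D  B 
 * D   D  D 
(> = start, * = accepting)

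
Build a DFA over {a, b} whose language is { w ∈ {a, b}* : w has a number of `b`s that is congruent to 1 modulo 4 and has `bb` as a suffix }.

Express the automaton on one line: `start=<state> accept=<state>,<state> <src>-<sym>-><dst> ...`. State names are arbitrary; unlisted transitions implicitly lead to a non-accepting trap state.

start=q0 accept=q5 q0-a->q0 q0-b->q1 q1-a->q1 q1-b->q2 q2-a->q2 q2-b->q3 q3-a->q3 q3-b->q4 q4-a->q0 q4-b->q5 q5-a->q1 q5-b->q2

Run two small machines in parallel and take their product. The first has 4 states tracking the count of `b`s modulo 4; the second has 3 states tracking how much of the suffix `bb` has currently been matched. A product state is a pair (one from each), accepting exactly when both do. After merging equivalent states the machine shrinks.
A 6-state machine:
        a   b  
>  q0   q0  q1 
   q1   q1  q2 
   q2   q2  q3 
   q3   q3  q4 
   q4   q0  q5 
 * q5   q1  q2 
(> = start, * = accepting)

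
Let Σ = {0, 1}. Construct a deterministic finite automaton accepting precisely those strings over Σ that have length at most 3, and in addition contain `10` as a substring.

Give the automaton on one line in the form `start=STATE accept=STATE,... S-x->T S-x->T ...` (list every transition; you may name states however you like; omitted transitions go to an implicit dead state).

start=A accept=F,I A-0->B A-1->C B-0->D B-1->E C-0->F C-1->E D-0->G D-1->H E-0->I E-1->H F-0->I F-1->I G-0->J G-1->K H-0->L H-1->K I-0->L I-1->L J-0->J J-1->K K-0->L K-1->K L-0->L L-1->L

Build one automaton per condition and run them in lockstep. The first has 5 states tracking the input length, saturating at 4; the second has 3 states tracking whether and how much of `10` has been seen. A product state is a pair (one from each), accepting exactly when both do.
12 states suffice.
       0  1 
>  A   B  C 
   B   D  E 
   C   F  E 
   D   G  H 
   E   I  H 
 * F   I  I 
   G   J  K 
   H   L  K 
 * I   L  L 
   J   J  K 
   K   L  K 
   L   L  L 
(> = start, * = accepting)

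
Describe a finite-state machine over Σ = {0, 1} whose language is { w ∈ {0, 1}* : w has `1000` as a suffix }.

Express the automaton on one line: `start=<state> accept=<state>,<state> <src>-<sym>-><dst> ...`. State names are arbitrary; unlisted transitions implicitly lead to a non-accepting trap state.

start=A accept=E A-0->A A-1->B B-0->C B-1->B C-0->D C-1->B D-0->E D-1->B E-0->A E-1->B

Remember how much of `1000` the current input suffix matches. State A means no match yet; B means the last symbol is `1`; C means the last 2 symbols are `10`; D means the last 3 symbols are `100`; E means the last 4 symbols are `1000`. Only E accepts. On a mismatch, fall back to the longest proper suffix that is still a prefix of `1000`.
5 states suffice.
       0  1 
>  A   A  B 
   B   C  B 
   C   D  B 
   D   E  B 
 * E   A  B 
(> = start, * = accepting)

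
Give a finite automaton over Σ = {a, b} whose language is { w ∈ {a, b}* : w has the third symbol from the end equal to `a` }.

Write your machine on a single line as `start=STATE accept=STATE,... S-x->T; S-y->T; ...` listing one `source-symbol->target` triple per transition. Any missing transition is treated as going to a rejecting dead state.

start=s0; accept=s7,s8,s9,s10; s0-a->s1; s0-b->s2; s1-a->s3; s1-b->s4; s2-a->s5; s2-b->s6; s3-a->s7; s3-b->s8; s4-a->s9; s4-b->s10; s5-a->s11; s5-b->s12; s6-a->s13; s6-b->s14; s7-a->s7; s7-b->s8; s8-a->s9; s8-b->s10; s9-a->s11; s9-b->s12; s10-a->s13; s10-b->s14; s11-a->s7; s11-b->s8; s12-a->s9; s12-b->s10; s13-a->s11; s13-b->s12; s14-a->s13; s14-b->s14

A DFA must remember the last 3 symbols (since which symbol is third-to-last isn't known until the input ends). Use one state per possible window of the last ≤3 symbols; accept from those whose window starts with `a`.
With 15 states:
          a    b  
>  s0     s1   s2 
   s1     s3   s4 
   s2     s5   s6 
   s3     s7   s8 
   s4     s9  s10 
   s5    s11  s12 
   s6    s13  s14 
 * s7     s7   s8 
 * s8     s9  s10 
 * s9    s11  s12 
 * s10   s13  s14 
   s11    s7   s8 
   s12    s9  s10 
   s13   s11  s12 
   s14   s13  s14 
(> = start, * = accepting)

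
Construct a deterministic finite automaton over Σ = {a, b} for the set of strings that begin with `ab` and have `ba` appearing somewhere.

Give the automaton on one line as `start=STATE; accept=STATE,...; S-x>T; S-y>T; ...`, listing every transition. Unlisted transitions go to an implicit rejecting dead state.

start=q0; accept=q6; q0-a>q1; q0-b>q2; q1-a>q3; q1-b>q4; q2-a>q5; q2-b>q2; q3-a>q3; q3-b>q2; q4-a>q6; q4-b>q4; q5-a>q5; q5-b>q5; q6-a>q6; q6-b>q6

Run two small machines in parallel and take their product. One (4 states) tracks whether the input so far still matches the prefix `ab`; the other (3 states) tracks whether and how much of `ba` has been seen. Each combined state is a pair, one component from each; accept when both components accept.
        a   b  
>  q0   q1  q2 
   q1   q3  q4 
   q2   q5  q2 
   q3   q3  q2 
   q4   q6  q4 
   q5   q5  q5 
 * q6   q6  q6 
(> = start, * = accepting)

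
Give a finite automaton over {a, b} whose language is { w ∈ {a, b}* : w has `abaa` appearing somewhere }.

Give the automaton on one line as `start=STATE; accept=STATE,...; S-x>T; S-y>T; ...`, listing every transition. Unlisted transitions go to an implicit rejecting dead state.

States q0..q3 record the length of the longest prefix of `abaa` that matches the current input suffix. Reaching q4 means `abaa` has been seen, and we stay there forever. Accept from q4.
5 states suffice.
        a   b  
>  q0   q1  q0 
   q1   q1  q2 
   q2   q3  q0 
   q3   q4  q2 
 * q4   q4  q4 
(> = start, * = accepting)

start=q0; accept=q4; q0-a>q1; q0-b>q0; q1-a>q1; q1-b>q2; q2-a>q3; q2-b>q0; q3-a>q4; q3-b>q2; q4-a>q4; q4-b>q4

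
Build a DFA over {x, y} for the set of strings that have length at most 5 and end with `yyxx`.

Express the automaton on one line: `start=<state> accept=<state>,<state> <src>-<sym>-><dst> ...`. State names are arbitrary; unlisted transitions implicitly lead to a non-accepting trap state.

Handle the two conditions separately and then intersect. One (7 states) tracks the input length, saturating at 6; the other (5 states) tracks how much of the suffix `yyxx` has currently been matched. Each combined state is a pair, one component from each; accept when both components accept. Minimizing collapses redundant product states.
A 9-state machine:
        x   y  
>  S0   S1  S2 
   S1   S3  S4 
   S2   S3  S5 
   S3   S3  S3 
   S4   S3  S6 
   S5   S7  S6 
   S6   S7  S3 
   S7   S8  S3 
 * S8   S3  S3 
(> = start, * = accepting)

start=S0 accept=S8 S0-x->S1 S0-y->S2 S1-x->S3 S1-y->S4 S2-x->S3 S2-y->S5 S3-x->S3 S3-y->S3 S4-x->S3 S4-y->S6 S5-x->S7 S5-y->S6 S6-x->S7 S6-y->S3 S7-x->S8 S7-y->S3 S8-x->S3 S8-y->S3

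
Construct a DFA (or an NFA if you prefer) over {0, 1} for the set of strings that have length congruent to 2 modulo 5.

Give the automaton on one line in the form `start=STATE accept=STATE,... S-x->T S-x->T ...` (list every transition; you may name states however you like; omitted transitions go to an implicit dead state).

Only the length mod 5 matters, so use a 5-cycle: from any state, every input symbol moves to the next state, wrapping S4 back to S0. Mark S2 accepting.
With 5 states:
        0   1  
>  S0   S1  S1 
   S1   S2  S2 
 * S2   S3  S3 
   S3   S4  S4 
   S4   S0  S0 
(> = start, * = accepting)

start=S0 accept=S2 S0-0->S1 S0-1->S1 S1-0->S2 S1-1->S2 S2-0->S3 S2-1->S3 S3-0->S4 S3-1->S4 S4-0->S0 S4-1->S0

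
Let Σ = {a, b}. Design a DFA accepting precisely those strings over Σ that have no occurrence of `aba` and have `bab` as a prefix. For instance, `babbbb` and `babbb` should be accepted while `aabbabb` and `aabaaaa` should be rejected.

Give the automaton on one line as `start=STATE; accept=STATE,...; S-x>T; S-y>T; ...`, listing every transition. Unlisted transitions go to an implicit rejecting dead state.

start=S0; accept=S7,S9,S10; S0-a>S1; S0-b>S2; S1-a>S1; S1-b>S3; S2-a>S4; S2-b>S5; S3-a>S6; S3-b>S5; S4-a>S1; S4-b>S7; S5-a>S1; S5-b>S5; S6-a>S6; S6-b>S6; S7-a>S8; S7-b>S9; S8-a>S8; S8-b>S8; S9-a>S10; S9-b>S9; S10-a>S10; S10-b>S7

Handle the two conditions separately and then intersect. One (4 states) tracks partial matches of the forbidden pattern `aba`; the other (5 states) tracks whether the input so far still matches the prefix `bab`. Each combined state is a pair, one component from each; accept when both components accept.
11 states suffice.
          a    b  
>  S0     S1   S2 
   S1     S1   S3 
   S2     S4   S5 
   S3     S6   S5 
   S4     S1   S7 
   S5     S1   S5 
   S6     S6   S6 
 * S7     S8   S9 
   S8     S8   S8 
 * S9    S10   S9 
 * S10   S10   S7 
(> = start, * = accepting)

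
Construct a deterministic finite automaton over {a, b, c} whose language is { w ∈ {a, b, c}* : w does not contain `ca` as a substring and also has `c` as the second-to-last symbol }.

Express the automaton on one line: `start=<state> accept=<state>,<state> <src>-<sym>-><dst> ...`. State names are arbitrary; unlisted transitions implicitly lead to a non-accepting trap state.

Run two small machines in parallel and take their product. One (3 states) tracks partial matches of the forbidden pattern `ca`; the other (13 states) tracks the last 2 symbols read. Each combined state is a pair, one component from each; accept when both components accept. Equivalent product states are then merged.
With 5 states:
        a   b   c  
>  S0   S0  S0  S1 
   S1   S2  S3  S4 
   S2   S2  S2  S2 
 * S3   S0  S0  S1 
 * S4   S2  S3  S4 
(> = start, * = accepting)

start=S0 accept=S3,S4 S0-a->S0 S0-b->S0 S0-c->S1 S1-a->S2 S1-b->S3 S1-c->S4 S2-a->S2 S2-b->S2 S2-c->S2 S3-a->S0 S3-b->S0 S3-c->S1 S4-a->S2 S4-b->S3 S4-c->S4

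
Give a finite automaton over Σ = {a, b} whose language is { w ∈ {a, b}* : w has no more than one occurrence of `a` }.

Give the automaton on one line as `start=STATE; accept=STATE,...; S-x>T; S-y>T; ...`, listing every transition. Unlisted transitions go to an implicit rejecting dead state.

Only the number of `a`s matters, and only up to 2. Make a chain s0 → s1 → s2 advanced by each `a` (with s2 absorbing); every other symbol self-loops. The accepting set is {s0, s1}.
A 3-state machine:
        a   b  
>* s0   s1  s0 
 * s1   s2  s1 
   s2   s2  s2 
(> = start, * = accepting)

start=s0; accept=s0,s1; s0-a>s1; s0-b>s0; s1-a>s2; s1-b>s1; s2-a>s2; s2-b>s2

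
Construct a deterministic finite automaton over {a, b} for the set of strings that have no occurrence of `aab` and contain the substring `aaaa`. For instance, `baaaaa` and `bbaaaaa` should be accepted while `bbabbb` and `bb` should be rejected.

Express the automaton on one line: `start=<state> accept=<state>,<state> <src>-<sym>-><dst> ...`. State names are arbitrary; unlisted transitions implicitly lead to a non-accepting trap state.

start=S0 accept=S5 S0-a->S1 S0-b->S0 S1-a->S2 S1-b->S0 S2-a->S3 S2-b->S4 S3-a->S5 S3-b->S4 S4-a->S4 S4-b->S4 S5-a->S5 S5-b->S4

Build one automaton per condition and run them in lockstep. One (4 states) tracks partial matches of the forbidden pattern `aab`; the other (5 states) tracks whether and how much of `aaaa` has been seen. Each combined state is a pair, one component from each; accept when both components accept. After merging equivalent states the machine shrinks.
6 states suffice.
        a   b  
>  S0   S1  S0 
   S1   S2  S0 
   S2   S3  S4 
   S3   S5  S4 
   S4   S4  S4 
 * S5   S5  S4 
(> = start, * = accepting)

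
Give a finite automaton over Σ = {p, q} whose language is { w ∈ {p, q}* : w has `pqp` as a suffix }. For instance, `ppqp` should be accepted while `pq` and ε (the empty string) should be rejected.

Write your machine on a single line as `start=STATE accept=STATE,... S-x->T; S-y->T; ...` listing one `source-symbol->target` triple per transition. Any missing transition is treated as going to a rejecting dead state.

Remember how much of `pqp` the current input suffix matches. State A means no match yet; B means the last symbol is `p`; C means the last 2 symbols are `pq`; D means the last 3 symbols are `pqp`. Only D accepts. On a mismatch, fall back to the longest proper suffix that is still a prefix of `pqp`.
A 4-state machine:
       p  q 
>  A   B  A 
   B   B  C 
   C   D  A 
 * D   B  C 
(> = start, * = accepting)

start=A; accept=D; A-p->B; A-q->A; B-p->B; B-q->C; C-p->D; C-q->A; D-p->B; D-q->C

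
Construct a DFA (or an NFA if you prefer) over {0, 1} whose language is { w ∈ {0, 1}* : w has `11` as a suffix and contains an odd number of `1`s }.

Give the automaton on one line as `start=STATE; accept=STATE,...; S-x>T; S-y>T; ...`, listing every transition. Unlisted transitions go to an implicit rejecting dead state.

Handle the two conditions separately and then intersect. One (3 states) tracks how much of the suffix `11` has currently been matched; the other (2 states) tracks the count of `1`s modulo 2. Each combined state is a pair, one component from each; accept when both components accept. Equivalent product states are then merged.
With 4 states:
        0   1  
>  q0   q0  q1 
   q1   q1  q2 
   q2   q0  q3 
 * q3   q1  q2 
(> = start, * = accepting)

start=q0; accept=q3; q0-0>q0; q0-1>q1; q1-0>q1; q1-1>q2; q2-0>q0; q2-1>q3; q3-0>q1; q3-1>q2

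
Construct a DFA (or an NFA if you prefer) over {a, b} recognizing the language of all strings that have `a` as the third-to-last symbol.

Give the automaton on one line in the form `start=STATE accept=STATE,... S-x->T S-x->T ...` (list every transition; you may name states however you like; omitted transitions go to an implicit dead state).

Because acceptance depends on a position counted from the end, the machine has to buffer the most recent 3 symbols. Make each state the string of the last up-to-3 symbols read; on input `x` shift the window left and append `x`. Accept when the buffered window has length 3 and begins with `a`.
          a    b  
>  q0     q1   q2 
   q1     q3   q4 
   q2     q5   q6 
   q3     q7   q8 
   q4     q9  q10 
   q5    q11  q12 
   q6    q13  q14 
 * q7     q7   q8 
 * q8     q9  q10 
 * q9    q11  q12 
 * q10   q13  q14 
   q11    q7   q8 
   q12    q9  q10 
   q13   q11  q12 
   q14   q13  q14 
(> = start, * = accepting)

start=q0 accept=q7,q8,q9,q10 q0-a->q1 q0-b->q2 q1-a->q3 q1-b->q4 q2-a->q5 q2-b->q6 q3-a->q7 q3-b->q8 q4-a->q9 q4-b->q10 q5-a->q11 q5-b->q12 q6-a->q13 q6-b->q14 q7-a->q7 q7-b->q8 q8-a->q9 q8-b->q10 q9-a->q11 q9-b->q12 q10-a->q13 q10-b->q14 q11-a->q7 q11-b->q8 q12-a->q9 q12-b->q10 q13-a->q11 q13-b->q12 q14-a->q13 q14-b->q14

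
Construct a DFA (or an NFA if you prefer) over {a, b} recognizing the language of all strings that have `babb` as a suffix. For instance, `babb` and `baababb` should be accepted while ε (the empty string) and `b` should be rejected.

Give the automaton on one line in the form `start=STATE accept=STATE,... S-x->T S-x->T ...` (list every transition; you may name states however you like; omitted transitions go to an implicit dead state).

start=S0 accept=S4 S0-a->S0 S0-b->S1 S1-a->S2 S1-b->S1 S2-a->S0 S2-b->S3 S3-a->S2 S3-b->S4 S4-a->S2 S4-b->S1

Let each state record the length of the longest suffix of the input read so far that is also a prefix of `babb`. S1 means the last symbol is `b`; S2 means the last 2 symbols are `ba`; S3 means the last 3 symbols are `bab`; S4 means the last 4 symbols are `babb`. Accept only at S4, where the string currently ends in `babb`.
With 5 states:
        a   b  
>  S0   S0  S1 
   S1   S2  S1 
   S2   S0  S3 
   S3   S2  S4 
 * S4   S2  S1 
(> = start, * = accepting)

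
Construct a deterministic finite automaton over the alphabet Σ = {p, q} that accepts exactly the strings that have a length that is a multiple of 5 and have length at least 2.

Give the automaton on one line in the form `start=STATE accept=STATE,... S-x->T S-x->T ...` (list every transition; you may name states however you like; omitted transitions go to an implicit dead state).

start=s0 accept=s5 s0-p->s1 s0-q->s1 s1-p->s2 s1-q->s2 s2-p->s3 s2-q->s3 s3-p->s4 s3-q->s4 s4-p->s5 s4-q->s5 s5-p->s6 s5-q->s6 s6-p->s7 s6-q->s7 s7-p->s3 s7-q->s3

Build one automaton per condition and run them in lockstep. One (5 states) tracks the input length modulo 5; the other (4 states) tracks the input length, saturating at 3. Each combined state is a pair, one component from each; accept when both components accept.
An 8-state machine:
        p   q  
>  s0   s1  s1 
   s1   s2  s2 
   s2   s3  s3 
   s3   s4  s4 
   s4   s5  s5 
 * s5   s6  s6 
   s6   s7  s7 
   s7   s3  s3 
(> = start, * = accepting)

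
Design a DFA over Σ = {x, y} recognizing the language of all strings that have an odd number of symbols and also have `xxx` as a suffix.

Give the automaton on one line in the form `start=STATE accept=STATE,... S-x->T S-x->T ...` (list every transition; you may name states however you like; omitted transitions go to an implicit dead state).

start=q0 accept=q4 q0-x->q1 q0-y->q2 q1-x->q3 q1-y->q0 q2-x->q0 q2-y->q0 q3-x->q4 q3-y->q2 q4-x->q3 q4-y->q0

Handle the two conditions separately and then intersect. One (2 states) tracks the input length modulo 2; the other (4 states) tracks how much of the suffix `xxx` has currently been matched. Each combined state is a pair, one component from each; accept when both components accept. After merging equivalent states the machine shrinks.
A 5-state machine:
        x   y  
>  q0   q1  q2 
   q1   q3  q0 
   q2   q0  q0 
   q3   q4  q2 
 * q4   q3  q0 
(> = start, * = accepting)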